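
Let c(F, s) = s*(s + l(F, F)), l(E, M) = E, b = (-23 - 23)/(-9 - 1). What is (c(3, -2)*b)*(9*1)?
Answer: -414/5 ≈ -82.800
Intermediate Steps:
b = 23/5 (b = -46/(-10) = -46*(-⅒) = 23/5 ≈ 4.6000)
c(F, s) = s*(F + s) (c(F, s) = s*(s + F) = s*(F + s))
(c(3, -2)*b)*(9*1) = (-2*(3 - 2)*(23/5))*(9*1) = (-2*1*(23/5))*9 = -2*23/5*9 = -46/5*9 = -414/5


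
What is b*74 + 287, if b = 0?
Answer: 287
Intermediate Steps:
b*74 + 287 = 0*74 + 287 = 0 + 287 = 287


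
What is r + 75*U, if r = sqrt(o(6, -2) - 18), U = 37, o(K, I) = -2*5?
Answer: 2775 + 2*I*sqrt(7) ≈ 2775.0 + 5.2915*I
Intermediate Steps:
o(K, I) = -10
r = 2*I*sqrt(7) (r = sqrt(-10 - 18) = sqrt(-28) = 2*I*sqrt(7) ≈ 5.2915*I)
r + 75*U = 2*I*sqrt(7) + 75*37 = 2*I*sqrt(7) + 2775 = 2775 + 2*I*sqrt(7)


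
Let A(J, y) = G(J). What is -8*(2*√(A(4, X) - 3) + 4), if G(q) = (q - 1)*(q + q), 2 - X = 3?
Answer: -32 - 16*√21 ≈ -105.32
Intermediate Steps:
X = -1 (X = 2 - 1*3 = 2 - 3 = -1)
G(q) = 2*q*(-1 + q) (G(q) = (-1 + q)*(2*q) = 2*q*(-1 + q))
A(J, y) = 2*J*(-1 + J)
-8*(2*√(A(4, X) - 3) + 4) = -8*(2*√(2*4*(-1 + 4) - 3) + 4) = -8*(2*√(2*4*3 - 3) + 4) = -8*(2*√(24 - 3) + 4) = -8*(2*√21 + 4) = -8*(4 + 2*√21) = -32 - 16*√21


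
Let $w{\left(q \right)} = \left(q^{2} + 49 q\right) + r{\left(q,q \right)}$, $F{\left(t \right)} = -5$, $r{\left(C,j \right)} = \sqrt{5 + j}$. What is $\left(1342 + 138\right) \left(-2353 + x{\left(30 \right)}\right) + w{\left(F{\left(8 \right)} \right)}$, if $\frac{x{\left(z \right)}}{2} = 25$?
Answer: $-3408660$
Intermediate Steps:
$x{\left(z \right)} = 50$ ($x{\left(z \right)} = 2 \cdot 25 = 50$)
$w{\left(q \right)} = q^{2} + \sqrt{5 + q} + 49 q$ ($w{\left(q \right)} = \left(q^{2} + 49 q\right) + \sqrt{5 + q} = q^{2} + \sqrt{5 + q} + 49 q$)
$\left(1342 + 138\right) \left(-2353 + x{\left(30 \right)}\right) + w{\left(F{\left(8 \right)} \right)} = \left(1342 + 138\right) \left(-2353 + 50\right) + \left(\left(-5\right)^{2} + \sqrt{5 - 5} + 49 \left(-5\right)\right) = 1480 \left(-2303\right) + \left(25 + \sqrt{0} - 245\right) = -3408440 + \left(25 + 0 - 245\right) = -3408440 - 220 = -3408660$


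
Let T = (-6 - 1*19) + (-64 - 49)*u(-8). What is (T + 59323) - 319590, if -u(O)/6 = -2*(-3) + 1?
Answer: -255546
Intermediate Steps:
u(O) = -42 (u(O) = -6*(-2*(-3) + 1) = -6*(6 + 1) = -6*7 = -42)
T = 4721 (T = (-6 - 1*19) + (-64 - 49)*(-42) = (-6 - 19) - 113*(-42) = -25 + 4746 = 4721)
(T + 59323) - 319590 = (4721 + 59323) - 319590 = 64044 - 319590 = -255546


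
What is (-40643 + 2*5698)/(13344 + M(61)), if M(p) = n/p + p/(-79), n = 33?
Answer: -140941293/64303622 ≈ -2.1918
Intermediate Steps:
M(p) = 33/p - p/79 (M(p) = 33/p + p/(-79) = 33/p + p*(-1/79) = 33/p - p/79)
(-40643 + 2*5698)/(13344 + M(61)) = (-40643 + 2*5698)/(13344 + (33/61 - 1/79*61)) = (-40643 + 11396)/(13344 + (33*(1/61) - 61/79)) = -29247/(13344 + (33/61 - 61/79)) = -29247/(13344 - 1114/4819) = -29247/64303622/4819 = -29247*4819/64303622 = -140941293/64303622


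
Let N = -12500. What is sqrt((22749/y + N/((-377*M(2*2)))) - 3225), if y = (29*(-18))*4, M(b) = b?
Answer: I*sqrt(66058043298)/4524 ≈ 56.812*I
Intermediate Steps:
y = -2088 (y = -522*4 = -2088)
sqrt((22749/y + N/((-377*M(2*2)))) - 3225) = sqrt((22749/(-2088) - 12500/((-754*2))) - 3225) = sqrt((22749*(-1/2088) - 12500/((-377*4))) - 3225) = sqrt((-7583/696 - 12500/(-1508)) - 3225) = sqrt((-7583/696 - 12500*(-1/1508)) - 3225) = sqrt((-7583/696 + 3125/377) - 3225) = sqrt(-23579/9048 - 3225) = sqrt(-29203379/9048) = I*sqrt(66058043298)/4524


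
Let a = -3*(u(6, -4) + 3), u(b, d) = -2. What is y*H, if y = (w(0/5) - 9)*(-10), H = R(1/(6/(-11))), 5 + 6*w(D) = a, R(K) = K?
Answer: -1705/9 ≈ -189.44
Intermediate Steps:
a = -3 (a = -3*(-2 + 3) = -3*1 = -3)
w(D) = -4/3 (w(D) = -⅚ + (⅙)*(-3) = -⅚ - ½ = -4/3)
H = -11/6 (H = 1/(6/(-11)) = 1/(6*(-1/11)) = 1/(-6/11) = -11/6 ≈ -1.8333)
y = 310/3 (y = (-4/3 - 9)*(-10) = -31/3*(-10) = 310/3 ≈ 103.33)
y*H = (310/3)*(-11/6) = -1705/9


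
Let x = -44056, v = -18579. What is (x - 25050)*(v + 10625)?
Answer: 549669124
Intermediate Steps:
(x - 25050)*(v + 10625) = (-44056 - 25050)*(-18579 + 10625) = -69106*(-7954) = 549669124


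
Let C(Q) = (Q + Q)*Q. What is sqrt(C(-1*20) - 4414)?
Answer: I*sqrt(3614) ≈ 60.117*I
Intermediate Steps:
C(Q) = 2*Q**2 (C(Q) = (2*Q)*Q = 2*Q**2)
sqrt(C(-1*20) - 4414) = sqrt(2*(-1*20)**2 - 4414) = sqrt(2*(-20)**2 - 4414) = sqrt(2*400 - 4414) = sqrt(800 - 4414) = sqrt(-3614) = I*sqrt(3614)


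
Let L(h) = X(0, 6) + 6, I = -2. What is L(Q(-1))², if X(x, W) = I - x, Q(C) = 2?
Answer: 16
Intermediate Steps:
X(x, W) = -2 - x
L(h) = 4 (L(h) = (-2 - 1*0) + 6 = (-2 + 0) + 6 = -2 + 6 = 4)
L(Q(-1))² = 4² = 16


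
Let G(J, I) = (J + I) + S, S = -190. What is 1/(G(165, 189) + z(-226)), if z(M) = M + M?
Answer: -1/288 ≈ -0.0034722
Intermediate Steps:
G(J, I) = -190 + I + J (G(J, I) = (J + I) - 190 = (I + J) - 190 = -190 + I + J)
z(M) = 2*M
1/(G(165, 189) + z(-226)) = 1/((-190 + 189 + 165) + 2*(-226)) = 1/(164 - 452) = 1/(-288) = -1/288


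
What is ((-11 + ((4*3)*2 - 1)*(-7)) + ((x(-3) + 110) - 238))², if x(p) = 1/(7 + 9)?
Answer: 23030401/256 ≈ 89963.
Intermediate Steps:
x(p) = 1/16
((-11 + ((4*3)*2 - 1)*(-7)) + ((x(-3) + 110) - 238))² = ((-11 + ((4*3)*2 - 1)*(-7)) + ((1/16 + 110) - 238))² = ((-11 + (12*2 - 1)*(-7)) + (1761/16 - 238))² = ((-11 + (24 - 1)*(-7)) - 2047/16)² = ((-11 + 23*(-7)) - 2047/16)² = ((-11 - 161) - 2047/16)² = (-172 - 2047/16)² = (-4799/16)² = 23030401/256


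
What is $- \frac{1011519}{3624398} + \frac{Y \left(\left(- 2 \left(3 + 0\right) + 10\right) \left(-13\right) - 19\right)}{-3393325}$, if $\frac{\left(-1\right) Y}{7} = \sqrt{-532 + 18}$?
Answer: $- \frac{1011519}{3624398} - \frac{497 i \sqrt{514}}{3393325} \approx -0.27909 - 0.0033206 i$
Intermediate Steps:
$Y = - 7 i \sqrt{514}$ ($Y = - 7 \sqrt{-532 + 18} = - 7 \sqrt{-514} = - 7 i \sqrt{514} \approx - 158.7 i$)
$- \frac{1011519}{3624398} + \frac{Y \left(\left(- 2 \left(3 + 0\right) + 10\right) \left(-13\right) - 19\right)}{-3393325} = - \frac{1011519}{3624398} + \frac{- 7 i \sqrt{514} \left(\left(- 2 \left(3 + 0\right) + 10\right) \left(-13\right) - 19\right)}{-3393325} = \left(-1011519\right) \frac{1}{3624398} + - 7 i \sqrt{514} \left(\left(\left(-2\right) 3 + 10\right) \left(-13\right) - 19\right) \left(- \frac{1}{3393325}\right) = - \frac{1011519}{3624398} + - 7 i \sqrt{514} \left(\left(-6 + 10\right) \left(-13\right) - 19\right) \left(- \frac{1}{3393325}\right) = - \frac{1011519}{3624398} + - 7 i \sqrt{514} \left(4 \left(-13\right) - 19\right) \left(- \frac{1}{3393325}\right) = - \frac{1011519}{3624398} + - 7 i \sqrt{514} \left(-52 - 19\right) \left(- \frac{1}{3393325}\right) = - \frac{1011519}{3624398} + - 7 i \sqrt{514} \left(-71\right) \left(- \frac{1}{3393325}\right) = - \frac{1011519}{3624398} + 497 i \sqrt{514} \left(- \frac{1}{3393325}\right) = - \frac{1011519}{3624398} - \frac{497 i \sqrt{514}}{3393325}$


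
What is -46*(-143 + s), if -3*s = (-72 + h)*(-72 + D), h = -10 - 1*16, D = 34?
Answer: 191038/3 ≈ 63679.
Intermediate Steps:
h = -26 (h = -10 - 16 = -26)
s = -3724/3 (s = -(-72 - 26)*(-72 + 34)/3 = -(-98)*(-38)/3 = -⅓*3724 = -3724/3 ≈ -1241.3)
-46*(-143 + s) = -46*(-143 - 3724/3) = -46*(-4153/3) = 191038/3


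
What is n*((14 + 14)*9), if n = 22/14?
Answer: 396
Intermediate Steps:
n = 11/7 (n = 22*(1/14) = 11/7 ≈ 1.5714)
n*((14 + 14)*9) = 11*((14 + 14)*9)/7 = 11*(28*9)/7 = (11/7)*252 = 396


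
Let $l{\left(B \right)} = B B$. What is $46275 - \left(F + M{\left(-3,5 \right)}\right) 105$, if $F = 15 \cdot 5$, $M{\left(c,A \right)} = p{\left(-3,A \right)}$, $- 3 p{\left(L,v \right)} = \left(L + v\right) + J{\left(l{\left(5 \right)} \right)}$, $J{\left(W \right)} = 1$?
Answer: $38505$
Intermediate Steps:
$l{\left(B \right)} = B^{2}$
$p{\left(L,v \right)} = - \frac{1}{3} - \frac{L}{3} - \frac{v}{3}$ ($p{\left(L,v \right)} = - \frac{\left(L + v\right) + 1}{3} = - \frac{1 + L + v}{3} = - \frac{1}{3} - \frac{L}{3} - \frac{v}{3}$)
$M{\left(c,A \right)} = \frac{2}{3} - \frac{A}{3}$ ($M{\left(c,A \right)} = - \frac{1}{3} - -1 - \frac{A}{3} = - \frac{1}{3} + 1 - \frac{A}{3} = \frac{2}{3} - \frac{A}{3}$)
$F = 75$
$46275 - \left(F + M{\left(-3,5 \right)}\right) 105 = 46275 - \left(75 + \left(\frac{2}{3} - \frac{5}{3}\right)\right) 105 = 46275 - \left(75 - 1\right) 105 = 46275 - 74 \cdot 105 = 46275 - 7770 = 38505$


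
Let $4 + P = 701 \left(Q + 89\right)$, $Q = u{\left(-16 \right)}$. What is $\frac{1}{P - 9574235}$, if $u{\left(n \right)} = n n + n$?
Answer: $- \frac{1}{9343610} \approx -1.0703 \cdot 10^{-7}$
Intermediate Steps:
$u{\left(n \right)} = n + n^{2}$ ($u{\left(n \right)} = n^{2} + n = n + n^{2}$)
$Q = 240$ ($Q = - 16 \left(1 - 16\right) = \left(-16\right) \left(-15\right) = 240$)
$P = 230625$ ($P = -4 + 701 \left(240 + 89\right) = -4 + 701 \cdot 329 = -4 + 230629 = 230625$)
$\frac{1}{P - 9574235} = \frac{1}{230625 - 9574235} = \frac{1}{-9343610} = - \frac{1}{9343610}$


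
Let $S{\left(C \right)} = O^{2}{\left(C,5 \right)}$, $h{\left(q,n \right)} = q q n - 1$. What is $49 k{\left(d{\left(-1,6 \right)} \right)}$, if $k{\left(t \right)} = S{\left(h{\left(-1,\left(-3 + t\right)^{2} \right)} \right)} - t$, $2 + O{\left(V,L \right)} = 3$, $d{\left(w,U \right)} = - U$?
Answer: $343$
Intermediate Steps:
$O{\left(V,L \right)} = 1$ ($O{\left(V,L \right)} = -2 + 3 = 1$)
$h{\left(q,n \right)} = -1 + n q^{2}$ ($h{\left(q,n \right)} = q^{2} n - 1 = n q^{2} - 1 = -1 + n q^{2}$)
$S{\left(C \right)} = 1$ ($S{\left(C \right)} = 1^{2} = 1$)
$k{\left(t \right)} = 1 - t$
$49 k{\left(d{\left(-1,6 \right)} \right)} = 49 \left(1 - \left(-1\right) 6\right) = 49 \left(1 - -6\right) = 49 \left(1 + 6\right) = 49 \cdot 7 = 343$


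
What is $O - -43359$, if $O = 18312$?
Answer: $61671$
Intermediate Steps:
$O - -43359 = 18312 - -43359 = 18312 + 43359 = 61671$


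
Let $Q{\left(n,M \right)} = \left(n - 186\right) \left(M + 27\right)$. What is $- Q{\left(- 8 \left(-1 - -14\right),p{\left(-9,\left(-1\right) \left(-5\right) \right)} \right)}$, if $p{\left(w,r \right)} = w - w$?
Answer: $7830$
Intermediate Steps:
$p{\left(w,r \right)} = 0$
$Q{\left(n,M \right)} = \left(-186 + n\right) \left(27 + M\right)$
$- Q{\left(- 8 \left(-1 - -14\right),p{\left(-9,\left(-1\right) \left(-5\right) \right)} \right)} = - (-5022 - 0 + 27 \left(- 8 \left(-1 - -14\right)\right) + 0 \left(- 8 \left(-1 - -14\right)\right)) = - (-5022 + 0 + 27 \left(- 8 \left(-1 + 14\right)\right) + 0 \left(- 8 \left(-1 + 14\right)\right)) = - (-5022 + 0 + 27 \left(\left(-8\right) 13\right) + 0 \left(\left(-8\right) 13\right)) = - (-5022 + 0 + 27 \left(-104\right) + 0 \left(-104\right)) = - (-5022 + 0 - 2808 + 0) = \left(-1\right) \left(-7830\right) = 7830$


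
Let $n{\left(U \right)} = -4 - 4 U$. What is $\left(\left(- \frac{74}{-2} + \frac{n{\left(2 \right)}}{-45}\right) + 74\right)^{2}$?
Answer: $\frac{2785561}{225} \approx 12380.0$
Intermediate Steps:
$\left(\left(- \frac{74}{-2} + \frac{n{\left(2 \right)}}{-45}\right) + 74\right)^{2} = \left(\left(- \frac{74}{-2} + \frac{-4 - 8}{-45}\right) + 74\right)^{2} = \left(\left(\left(-74\right) \left(- \frac{1}{2}\right) + \left(-4 - 8\right) \left(- \frac{1}{45}\right)\right) + 74\right)^{2} = \left(\left(37 - - \frac{4}{15}\right) + 74\right)^{2} = \left(\left(37 + \frac{4}{15}\right) + 74\right)^{2} = \left(\frac{559}{15} + 74\right)^{2} = \left(\frac{1669}{15}\right)^{2} = \frac{2785561}{225}$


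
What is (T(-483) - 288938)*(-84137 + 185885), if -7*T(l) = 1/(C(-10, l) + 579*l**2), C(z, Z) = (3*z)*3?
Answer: -9265734777306755812/315173229 ≈ -2.9399e+10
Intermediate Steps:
C(z, Z) = 9*z
T(l) = -1/(7*(-90 + 579*l**2)) (T(l) = -1/(7*(9*(-10) + 579*l**2)) = -1/(7*(-90 + 579*l**2)))
(T(-483) - 288938)*(-84137 + 185885) = (-1/(-630 + 4053*(-483)**2) - 288938)*(-84137 + 185885) = (-1/(-630 + 4053*233289) - 288938)*101748 = (-1/(-630 + 945520317) - 288938)*101748 = (-1/945519687 - 288938)*101748 = -273196567322407/945519687*101748 = -9265734777306755812/315173229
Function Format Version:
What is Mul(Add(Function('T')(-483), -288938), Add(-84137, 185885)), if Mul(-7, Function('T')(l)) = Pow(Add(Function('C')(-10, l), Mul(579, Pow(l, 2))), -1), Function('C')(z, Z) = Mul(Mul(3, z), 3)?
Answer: Rational(-9265734777306755812, 315173229) ≈ -2.9399e+10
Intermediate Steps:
Function('C')(z, Z) = Mul(9, z)
Function('T')(l) = Mul(Rational(-1, 7), Pow(Add(-90, Mul(579, Pow(l, 2))), -1)) (Function('T')(l) = Mul(Rational(-1, 7), Pow(Add(Mul(9, -10), Mul(579, Pow(l, 2))), -1)) = Mul(Rational(-1, 7), Pow(Add(-90, Mul(579, Pow(l, 2))), -1)))
Mul(Add(Function('T')(-483), -288938), Add(-84137, 185885)) = Mul(Add(Mul(-1, Pow(Add(-630, Mul(4053, Pow(-483, 2))), -1)), -288938), Add(-84137, 185885)) = Mul(Add(Mul(-1, Pow(Add(-630, Mul(4053, 233289)), -1)), -288938), 101748) = Mul(Add(Mul(-1, Pow(Add(-630, 945520317), -1)), -288938), 101748) = Mul(Add(Mul(-1, Pow(945519687, -1)), -288938), 101748) = Mul(Add(Mul(-1, Rational(1, 945519687)), -288938), 101748) = Mul(Add(Rational(-1, 945519687), -288938), 101748) = Mul(Rational(-273196567322407, 945519687), 101748) = Rational(-9265734777306755812, 315173229)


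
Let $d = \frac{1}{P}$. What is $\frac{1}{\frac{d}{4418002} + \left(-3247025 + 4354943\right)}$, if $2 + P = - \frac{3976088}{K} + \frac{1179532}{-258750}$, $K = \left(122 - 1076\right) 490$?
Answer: $\frac{125666647356452}{139228340605880195061} \approx 9.0259 \cdot 10^{-7}$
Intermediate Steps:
$K = -467460$ ($K = \left(-954\right) 490 = -467460$)
$P = \frac{28444226}{14608125}$ ($P = -2 + \left(- \frac{3976088}{-467460} + \frac{1179532}{-258750}\right) = -2 + \left(\left(-3976088\right) \left(- \frac{1}{467460}\right) + 1179532 \left(- \frac{1}{258750}\right)\right) = -2 + \left(\frac{994022}{116865} - \frac{25642}{5625}\right) = -2 + \frac{57660476}{14608125} = \frac{28444226}{14608125} \approx 1.9472$)
$d = \frac{14608125}{28444226}$ ($d = \frac{1}{\frac{28444226}{14608125}} = \frac{14608125}{28444226} \approx 0.51357$)
$\frac{1}{\frac{d}{4418002} + \left(-3247025 + 4354943\right)} = \frac{1}{\frac{14608125}{28444226 \cdot 4418002} + \left(-3247025 + 4354943\right)} = \frac{1}{\frac{14608125}{28444226} \cdot \frac{1}{4418002} + 1107918} = \frac{1}{\frac{14608125}{125666647356452} + 1107918} = \frac{1}{\frac{139228340605880195061}{125666647356452}} = \frac{125666647356452}{139228340605880195061}$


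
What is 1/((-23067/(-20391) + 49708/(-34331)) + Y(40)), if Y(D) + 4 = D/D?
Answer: -233347807/773937638 ≈ -0.30151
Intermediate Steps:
Y(D) = -3 (Y(D) = -4 + D/D = -4 + 1 = -3)
1/((-23067/(-20391) + 49708/(-34331)) + Y(40)) = 1/((-23067/(-20391) + 49708/(-34331)) - 3) = 1/((-23067*(-1/20391) + 49708*(-1/34331)) - 3) = 1/((7689/6797 - 49708/34331) - 3) = 1/(-73894217/233347807 - 3) = 1/(-773937638/233347807) = -233347807/773937638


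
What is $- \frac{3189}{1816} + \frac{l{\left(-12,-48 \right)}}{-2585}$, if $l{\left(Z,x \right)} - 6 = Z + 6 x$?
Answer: $- \frac{7709661}{4694360} \approx -1.6423$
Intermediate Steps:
$l{\left(Z,x \right)} = 6 + Z + 6 x$ ($l{\left(Z,x \right)} = 6 + \left(Z + 6 x\right) = 6 + Z + 6 x$)
$- \frac{3189}{1816} + \frac{l{\left(-12,-48 \right)}}{-2585} = - \frac{3189}{1816} + \frac{6 - 12 + 6 \left(-48\right)}{-2585} = \left(-3189\right) \frac{1}{1816} + \left(6 - 12 - 288\right) \left(- \frac{1}{2585}\right) = - \frac{3189}{1816} - - \frac{294}{2585} = - \frac{3189}{1816} + \frac{294}{2585} = - \frac{7709661}{4694360}$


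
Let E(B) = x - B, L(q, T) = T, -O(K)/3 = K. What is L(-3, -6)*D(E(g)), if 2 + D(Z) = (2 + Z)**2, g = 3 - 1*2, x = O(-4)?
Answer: -1002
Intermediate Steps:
O(K) = -3*K
x = 12 (x = -3*(-4) = 12)
g = 1 (g = 3 - 2 = 1)
E(B) = 12 - B
D(Z) = -2 + (2 + Z)**2
L(-3, -6)*D(E(g)) = -6*(-2 + (2 + (12 - 1*1))**2) = -6*(-2 + (2 + (12 - 1))**2) = -6*(-2 + (2 + 11)**2) = -6*(-2 + 13**2) = -6*(-2 + 169) = -6*167 = -1002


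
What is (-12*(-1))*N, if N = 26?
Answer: 312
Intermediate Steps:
(-12*(-1))*N = -12*(-1)*26 = 12*26 = 312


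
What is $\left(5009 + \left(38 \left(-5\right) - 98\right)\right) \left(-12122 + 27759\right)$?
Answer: $73822277$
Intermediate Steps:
$\left(5009 + \left(38 \left(-5\right) - 98\right)\right) \left(-12122 + 27759\right) = \left(5009 - 288\right) 15637 = 4721 \cdot 15637 = 73822277$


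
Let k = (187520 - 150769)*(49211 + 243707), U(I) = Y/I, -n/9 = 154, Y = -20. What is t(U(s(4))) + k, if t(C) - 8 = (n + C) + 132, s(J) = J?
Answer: 10765028167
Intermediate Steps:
n = -1386 (n = -9*154 = -1386)
U(I) = -20/I
t(C) = -1246 + C (t(C) = 8 + ((-1386 + C) + 132) = 8 + (-1254 + C) = -1246 + C)
k = 10765029418 (k = 36751*292918 = 10765029418)
t(U(s(4))) + k = (-1246 - 20/4) + 10765029418 = (-1246 - 20*¼) + 10765029418 = (-1246 - 5) + 10765029418 = -1251 + 10765029418 = 10765028167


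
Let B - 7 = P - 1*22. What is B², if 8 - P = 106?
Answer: 12769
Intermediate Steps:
P = -98 (P = 8 - 1*106 = 8 - 106 = -98)
B = -113 (B = 7 + (-98 - 1*22) = 7 + (-98 - 22) = 7 - 120 = -113)
B² = (-113)² = 12769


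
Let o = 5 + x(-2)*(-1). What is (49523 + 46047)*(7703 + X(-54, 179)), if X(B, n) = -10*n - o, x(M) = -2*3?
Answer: 564054140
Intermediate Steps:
x(M) = -6
o = 11 (o = 5 - 6*(-1) = 5 + 6 = 11)
X(B, n) = -11 - 10*n (X(B, n) = -10*n - 1*11 = -10*n - 11 = -11 - 10*n)
(49523 + 46047)*(7703 + X(-54, 179)) = (49523 + 46047)*(7703 + (-11 - 10*179)) = 95570*(7703 + (-11 - 1790)) = 95570*(7703 - 1801) = 95570*5902 = 564054140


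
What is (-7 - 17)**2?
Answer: 576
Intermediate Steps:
(-7 - 17)**2 = (-24)**2 = 576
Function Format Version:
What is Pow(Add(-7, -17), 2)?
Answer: 576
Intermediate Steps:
Pow(Add(-7, -17), 2) = Pow(-24, 2) = 576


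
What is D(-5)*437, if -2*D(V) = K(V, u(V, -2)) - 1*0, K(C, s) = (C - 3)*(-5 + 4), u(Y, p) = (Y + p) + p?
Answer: -1748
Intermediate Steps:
u(Y, p) = Y + 2*p
K(C, s) = 3 - C (K(C, s) = (-3 + C)*(-1) = 3 - C)
D(V) = -3/2 + V/2 (D(V) = -((3 - V) - 1*0)/2 = -((3 - V) + 0)/2 = -(3 - V)/2 = -3/2 + V/2)
D(-5)*437 = (-3/2 + (½)*(-5))*437 = (-3/2 - 5/2)*437 = -4*437 = -1748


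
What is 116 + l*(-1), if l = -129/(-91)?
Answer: 10427/91 ≈ 114.58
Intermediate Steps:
l = 129/91 (l = -129*(-1/91) = 129/91 ≈ 1.4176)
116 + l*(-1) = 116 + (129/91)*(-1) = 116 - 129/91 = 10427/91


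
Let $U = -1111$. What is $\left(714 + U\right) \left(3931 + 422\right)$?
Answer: $-1728141$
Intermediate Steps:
$\left(714 + U\right) \left(3931 + 422\right) = \left(714 - 1111\right) \left(3931 + 422\right) = \left(-397\right) 4353 = -1728141$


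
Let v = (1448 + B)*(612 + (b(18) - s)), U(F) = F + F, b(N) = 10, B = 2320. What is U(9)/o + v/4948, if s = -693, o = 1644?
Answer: 339415731/338938 ≈ 1001.4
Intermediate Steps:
U(F) = 2*F
v = 4954920 (v = (1448 + 2320)*(612 + (10 - 1*(-693))) = 3768*(612 + (10 + 693)) = 3768*(612 + 703) = 3768*1315 = 4954920)
U(9)/o + v/4948 = (2*9)/1644 + 4954920/4948 = 18*(1/1644) + 4954920*(1/4948) = 3/274 + 1238730/1237 = 339415731/338938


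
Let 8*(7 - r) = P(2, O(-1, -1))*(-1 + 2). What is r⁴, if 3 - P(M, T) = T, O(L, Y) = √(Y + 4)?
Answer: (53 + √3)⁴/4096 ≈ 2190.8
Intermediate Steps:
O(L, Y) = √(4 + Y)
P(M, T) = 3 - T
r = 53/8 + √3/8 (r = 7 - (3 - √(4 - 1))*(-1 + 2)/8 = 7 - (3 - √3)/8 = 7 + (-3/8 + √3/8) = 53/8 + √3/8 ≈ 6.8415)
r⁴ = (53/8 + √3/8)⁴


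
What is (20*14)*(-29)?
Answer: -8120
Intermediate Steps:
(20*14)*(-29) = 280*(-29) = -8120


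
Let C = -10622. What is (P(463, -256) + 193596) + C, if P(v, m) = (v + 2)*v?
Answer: 398269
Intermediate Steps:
P(v, m) = v*(2 + v) (P(v, m) = (2 + v)*v = v*(2 + v))
(P(463, -256) + 193596) + C = (463*(2 + 463) + 193596) - 10622 = (463*465 + 193596) - 10622 = (215295 + 193596) - 10622 = 408891 - 10622 = 398269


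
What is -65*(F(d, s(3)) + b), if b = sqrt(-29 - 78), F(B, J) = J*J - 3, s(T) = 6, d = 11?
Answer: -2145 - 65*I*sqrt(107) ≈ -2145.0 - 672.37*I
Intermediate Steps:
F(B, J) = -3 + J**2 (F(B, J) = J**2 - 3 = -3 + J**2)
b = I*sqrt(107) (b = sqrt(-107) = I*sqrt(107) ≈ 10.344*I)
-65*(F(d, s(3)) + b) = -65*((-3 + 6**2) + I*sqrt(107)) = -65*((-3 + 36) + I*sqrt(107)) = -65*(33 + I*sqrt(107)) = -2145 - 65*I*sqrt(107)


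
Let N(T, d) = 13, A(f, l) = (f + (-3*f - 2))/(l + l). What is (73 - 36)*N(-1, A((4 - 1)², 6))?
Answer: 481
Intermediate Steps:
A(f, l) = (-2 - 2*f)/(2*l) (A(f, l) = (f + (-2 - 3*f))/((2*l)) = (-2 - 2*f)*(1/(2*l)) = (-2 - 2*f)/(2*l))
(73 - 36)*N(-1, A((4 - 1)², 6)) = (73 - 36)*13 = 37*13 = 481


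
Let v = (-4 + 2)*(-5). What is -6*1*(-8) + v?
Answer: 58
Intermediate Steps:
v = 10 (v = -2*(-5) = 10)
-6*1*(-8) + v = -6*1*(-8) + 10 = -6*(-8) + 10 = 48 + 10 = 58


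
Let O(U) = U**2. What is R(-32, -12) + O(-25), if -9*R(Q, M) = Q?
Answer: 5657/9 ≈ 628.56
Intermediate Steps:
R(Q, M) = -Q/9
R(-32, -12) + O(-25) = -1/9*(-32) + (-25)**2 = 32/9 + 625 = 5657/9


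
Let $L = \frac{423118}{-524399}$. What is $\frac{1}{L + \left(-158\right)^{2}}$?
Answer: $\frac{524399}{13090673518} \approx 4.0059 \cdot 10^{-5}$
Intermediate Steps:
$L = - \frac{423118}{524399}$ ($L = 423118 \left(- \frac{1}{524399}\right) = - \frac{423118}{524399} \approx -0.80686$)
$\frac{1}{L + \left(-158\right)^{2}} = \frac{1}{- \frac{423118}{524399} + \left(-158\right)^{2}} = \frac{1}{- \frac{423118}{524399} + 24964} = \frac{1}{\frac{13090673518}{524399}} = \frac{524399}{13090673518}$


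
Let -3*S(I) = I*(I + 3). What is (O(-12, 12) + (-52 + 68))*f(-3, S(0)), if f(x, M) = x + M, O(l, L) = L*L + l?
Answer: -444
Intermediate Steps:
O(l, L) = l + L² (O(l, L) = L² + l = l + L²)
S(I) = -I*(3 + I)/3 (S(I) = -I*(I + 3)/3 = -I*(3 + I)/3)
f(x, M) = M + x
(O(-12, 12) + (-52 + 68))*f(-3, S(0)) = ((-12 + 12²) + (-52 + 68))*(-⅓*0*(3 + 0) - 3) = ((-12 + 144) + 16)*(-⅓*0*3 - 3) = (132 + 16)*(0 - 3) = 148*(-3) = -444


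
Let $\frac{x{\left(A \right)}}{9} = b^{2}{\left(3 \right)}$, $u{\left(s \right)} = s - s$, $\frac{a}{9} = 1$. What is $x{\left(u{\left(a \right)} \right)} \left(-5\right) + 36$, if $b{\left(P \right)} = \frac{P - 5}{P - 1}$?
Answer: $-9$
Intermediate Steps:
$a = 9$ ($a = 9 \cdot 1 = 9$)
$b{\left(P \right)} = \frac{-5 + P}{-1 + P}$
$u{\left(s \right)} = 0$
$x{\left(A \right)} = 9$ ($x{\left(A \right)} = 9 \left(\frac{-5 + 3}{-1 + 3}\right)^{2} = 9 \left(\frac{1}{2} \left(-2\right)\right)^{2} = 9 \left(-1\right)^{2} = 9 \cdot 1 = 9$)
$x{\left(u{\left(a \right)} \right)} \left(-5\right) + 36 = 9 \left(-5\right) + 36 = -45 + 36 = -9$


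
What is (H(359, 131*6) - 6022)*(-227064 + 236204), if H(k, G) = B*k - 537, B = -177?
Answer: -640732280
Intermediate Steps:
H(k, G) = -537 - 177*k (H(k, G) = -177*k - 537 = -537 - 177*k)
(H(359, 131*6) - 6022)*(-227064 + 236204) = ((-537 - 177*359) - 6022)*(-227064 + 236204) = ((-537 - 63543) - 6022)*9140 = (-64080 - 6022)*9140 = -70102*9140 = -640732280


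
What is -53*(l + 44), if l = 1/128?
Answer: -298549/128 ≈ -2332.4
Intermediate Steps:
l = 1/128 ≈ 0.0078125
-53*(l + 44) = -53*(1/128 + 44) = -53*5633/128 = -298549/128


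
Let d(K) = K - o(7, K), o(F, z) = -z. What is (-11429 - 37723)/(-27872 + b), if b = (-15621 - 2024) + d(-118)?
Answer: 16384/15251 ≈ 1.0743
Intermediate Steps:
d(K) = 2*K (d(K) = K - (-1)*K = K + K = 2*K)
b = -17881 (b = (-15621 - 2024) + 2*(-118) = -17645 - 236 = -17881)
(-11429 - 37723)/(-27872 + b) = (-11429 - 37723)/(-27872 - 17881) = -49152/(-45753) = -49152*(-1/45753) = 16384/15251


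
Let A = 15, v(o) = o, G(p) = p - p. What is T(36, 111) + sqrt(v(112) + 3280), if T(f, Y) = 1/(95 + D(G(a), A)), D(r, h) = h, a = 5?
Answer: 1/110 + 8*sqrt(53) ≈ 58.250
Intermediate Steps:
G(p) = 0
T(f, Y) = 1/110 (T(f, Y) = 1/(95 + 15) = 1/110)
T(36, 111) + sqrt(v(112) + 3280) = 1/110 + sqrt(112 + 3280) = 1/110 + sqrt(3392) = 1/110 + 8*sqrt(53)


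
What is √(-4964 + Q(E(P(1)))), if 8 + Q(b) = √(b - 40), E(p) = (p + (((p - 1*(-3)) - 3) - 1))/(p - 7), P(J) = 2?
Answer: √(-124300 + 5*I*√1015)/5 ≈ 0.045182 + 70.512*I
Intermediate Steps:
E(p) = (-1 + 2*p)/(-7 + p) (E(p) = (p + (((p + 3) - 3) - 1))/(-7 + p) = (p + (((3 + p) - 3) - 1))/(-7 + p) = (p + (p - 1))/(-7 + p) = (p + (-1 + p))/(-7 + p) = (-1 + 2*p)/(-7 + p))
Q(b) = -8 + √(-40 + b) (Q(b) = -8 + √(b - 40) = -8 + √(-40 + b))
√(-4964 + Q(E(P(1)))) = √(-4964 + (-8 + √(-40 + (-1 + 2*2)/(-7 + 2)))) = √(-4964 + (-8 + √(-40 + (-1 + 4)/(-5)))) = √(-4964 + (-8 + √(-40 - ⅕*3))) = √(-4964 + (-8 + √(-40 - ⅗))) = √(-4964 + (-8 + √(-203/5))) = √(-4964 + (-8 + I*√1015/5)) = √(-4972 + I*√1015/5)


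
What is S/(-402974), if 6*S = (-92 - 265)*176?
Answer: 476/18317 ≈ 0.025987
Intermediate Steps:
S = -10472 (S = ((-92 - 265)*176)/6 = (-357*176)/6 = (⅙)*(-62832) = -10472)
S/(-402974) = -10472/(-402974) = -10472*(-1/402974) = 476/18317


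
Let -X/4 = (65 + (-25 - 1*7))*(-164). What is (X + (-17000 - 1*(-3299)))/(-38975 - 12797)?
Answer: -7947/51772 ≈ -0.15350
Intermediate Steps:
X = 21648 (X = -4*(65 + (-25 - 1*7))*(-164) = -4*(65 + (-25 - 7))*(-164) = -4*(65 - 32)*(-164) = -132*(-164) = -4*(-5412) = 21648)
(X + (-17000 - 1*(-3299)))/(-38975 - 12797) = (21648 + (-17000 - 1*(-3299)))/(-38975 - 12797) = (21648 + (-17000 + 3299))/(-51772) = (21648 - 13701)*(-1/51772) = 7947*(-1/51772) = -7947/51772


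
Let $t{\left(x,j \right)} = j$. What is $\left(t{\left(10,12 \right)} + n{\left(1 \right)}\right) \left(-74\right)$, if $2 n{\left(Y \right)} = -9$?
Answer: $-555$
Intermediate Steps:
$n{\left(Y \right)} = - \frac{9}{2}$ ($n{\left(Y \right)} = \frac{1}{2} \left(-9\right) = - \frac{9}{2}$)
$\left(t{\left(10,12 \right)} + n{\left(1 \right)}\right) \left(-74\right) = \left(12 - \frac{9}{2}\right) \left(-74\right) = \frac{15}{2} \left(-74\right) = -555$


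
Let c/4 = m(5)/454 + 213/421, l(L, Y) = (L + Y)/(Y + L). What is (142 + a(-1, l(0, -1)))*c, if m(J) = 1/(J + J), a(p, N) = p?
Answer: 136409181/477835 ≈ 285.47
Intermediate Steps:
l(L, Y) = 1 (l(L, Y) = (L + Y)/(L + Y) = 1)
m(J) = 1/(2*J)
c = 967441/477835 (c = 4*(((½)/5)/454 + 213/421) = 4*(((½)*(⅕))*(1/454) + 213*(1/421)) = 4*((⅒)*(1/454) + 213/421) = 4*(1/4540 + 213/421) = 4*(967441/1911340) = 967441/477835 ≈ 2.0246)
(142 + a(-1, l(0, -1)))*c = (142 - 1)*(967441/477835) = 141*(967441/477835) = 136409181/477835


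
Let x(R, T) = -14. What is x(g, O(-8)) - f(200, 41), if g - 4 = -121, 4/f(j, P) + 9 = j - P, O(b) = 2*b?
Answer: -1052/75 ≈ -14.027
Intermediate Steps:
f(j, P) = 4/(-9 + j - P) (f(j, P) = 4/(-9 + (j - P)) = 4/(-9 + j - P))
g = -117 (g = 4 - 121 = -117)
x(g, O(-8)) - f(200, 41) = -14 - 4/(-9 + 200 - 1*41) = -14 - 4/(-9 + 200 - 41) = -14 - 4/150 = -14 - 1*2/75 = -14 - 2/75 = -1052/75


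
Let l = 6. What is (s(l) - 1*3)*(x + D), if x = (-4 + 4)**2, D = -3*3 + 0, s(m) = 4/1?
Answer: -9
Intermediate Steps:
s(m) = 4 (s(m) = 4*1 = 4)
D = -9 (D = -9 + 0 = -9)
x = 0 (x = 0**2 = 0)
(s(l) - 1*3)*(x + D) = (4 - 1*3)*(0 - 9) = (4 - 3)*(-9) = 1*(-9) = -9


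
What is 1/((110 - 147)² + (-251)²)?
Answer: 1/64370 ≈ 1.5535e-5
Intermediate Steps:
1/((110 - 147)² + (-251)²) = 1/((-37)² + 63001) = 1/(1369 + 63001) = 1/64370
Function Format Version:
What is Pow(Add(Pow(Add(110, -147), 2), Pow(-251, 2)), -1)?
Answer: Rational(1, 64370) ≈ 1.5535e-5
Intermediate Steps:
Pow(Add(Pow(Add(110, -147), 2), Pow(-251, 2)), -1) = Pow(Add(Pow(-37, 2), 63001), -1) = Pow(Add(1369, 63001), -1) = Pow(64370, -1) = Rational(1, 64370)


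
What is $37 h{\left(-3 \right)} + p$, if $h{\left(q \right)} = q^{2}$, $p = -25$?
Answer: $308$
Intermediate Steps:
$37 h{\left(-3 \right)} + p = 37 \left(-3\right)^{2} - 25 = 37 \cdot 9 - 25 = 333 - 25 = 308$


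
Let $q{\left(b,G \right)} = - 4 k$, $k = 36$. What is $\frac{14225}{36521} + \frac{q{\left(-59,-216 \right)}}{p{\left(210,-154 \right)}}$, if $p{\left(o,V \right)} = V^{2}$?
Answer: $\frac{83025269}{216533009} \approx 0.38343$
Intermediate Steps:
$q{\left(b,G \right)} = -144$ ($q{\left(b,G \right)} = \left(-4\right) 36 = -144$)
$\frac{14225}{36521} + \frac{q{\left(-59,-216 \right)}}{p{\left(210,-154 \right)}} = \frac{14225}{36521} - \frac{144}{\left(-154\right)^{2}} = 14225 \cdot \frac{1}{36521} - \frac{144}{23716} = \frac{14225}{36521} - \frac{36}{5929} = \frac{83025269}{216533009}$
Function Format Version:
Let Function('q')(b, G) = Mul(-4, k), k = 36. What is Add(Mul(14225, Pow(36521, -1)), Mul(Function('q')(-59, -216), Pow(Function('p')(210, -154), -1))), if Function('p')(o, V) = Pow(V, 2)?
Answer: Rational(83025269, 216533009) ≈ 0.38343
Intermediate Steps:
Function('q')(b, G) = -144 (Function('q')(b, G) = Mul(-4, 36) = -144)
Add(Mul(14225, Pow(36521, -1)), Mul(Function('q')(-59, -216), Pow(Function('p')(210, -154), -1))) = Add(Mul(14225, Pow(36521, -1)), Mul(-144, Pow(Pow(-154, 2), -1))) = Add(Mul(14225, Rational(1, 36521)), Mul(-144, Pow(23716, -1))) = Add(Rational(14225, 36521), Mul(-144, Rational(1, 23716))) = Add(Rational(14225, 36521), Rational(-36, 5929)) = Rational(83025269, 216533009)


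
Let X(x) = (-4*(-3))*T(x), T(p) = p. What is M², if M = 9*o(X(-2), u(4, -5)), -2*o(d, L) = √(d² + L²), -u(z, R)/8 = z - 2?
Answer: 16848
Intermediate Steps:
u(z, R) = 16 - 8*z (u(z, R) = -8*(z - 2) = -8*(-2 + z) = 16 - 8*z)
X(x) = 12*x (X(x) = (-4*(-3))*x = 12*x)
o(d, L) = -√(L² + d²)/2 (o(d, L) = -√(d² + L²)/2 = -√(L² + d²)/2)
M = -36*√13 (M = 9*(-√((16 - 8*4)² + (12*(-2))²)/2) = 9*(-√((16 - 32)² + (-24)²)/2) = 9*(-√((-16)² + 576)/2) = 9*(-√(256 + 576)/2) = 9*(-4*√13) = -36*√13 ≈ -129.80)
M² = (-36*√13)² = 16848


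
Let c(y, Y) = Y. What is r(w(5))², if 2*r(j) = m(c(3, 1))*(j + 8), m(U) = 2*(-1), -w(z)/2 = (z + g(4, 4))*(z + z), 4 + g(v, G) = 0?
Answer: 144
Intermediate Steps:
g(v, G) = -4 (g(v, G) = -4 + 0 = -4)
w(z) = -4*z*(-4 + z) (w(z) = -2*(z - 4)*(z + z) = -2*(-4 + z)*2*z = -4*z*(-4 + z))
m(U) = -2
r(j) = -8 - j (r(j) = (-2*(j + 8))/2 = (-2*(8 + j))/2 = (-16 - 2*j)/2 = -8 - j)
r(w(5))² = (-8 - 4*5*(4 - 1*5))² = (-8 - 4*5*(4 - 5))² = (-8 - 4*5*(-1))² = (-8 - 1*(-20))² = (-8 + 20)² = 12² = 144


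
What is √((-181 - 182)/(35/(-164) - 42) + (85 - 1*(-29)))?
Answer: 3*√652880438/6923 ≈ 11.072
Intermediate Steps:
√((-181 - 182)/(35/(-164) - 42) + (85 - 1*(-29))) = √(-363/(35*(-1/164) - 42) + (85 + 29)) = √(-363/(-35/164 - 42) + 114) = √(-363/(-6923/164) + 114) = √(-363*(-164/6923) + 114) = √(59532/6923 + 114) = √(848754/6923) = 3*√652880438/6923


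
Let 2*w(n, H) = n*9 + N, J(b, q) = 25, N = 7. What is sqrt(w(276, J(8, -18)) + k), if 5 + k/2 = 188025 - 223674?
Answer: 5*I*sqrt(11210)/2 ≈ 264.69*I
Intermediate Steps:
w(n, H) = 7/2 + 9*n/2 (w(n, H) = (n*9 + 7)/2 = (9*n + 7)/2 = (7 + 9*n)/2 = 7/2 + 9*n/2)
k = -71308 (k = -10 + 2*(188025 - 223674) = -10 + 2*(-35649) = -10 - 71298 = -71308)
sqrt(w(276, J(8, -18)) + k) = sqrt((7/2 + (9/2)*276) - 71308) = sqrt((7/2 + 1242) - 71308) = sqrt(2491/2 - 71308) = sqrt(-140125/2) = 5*I*sqrt(11210)/2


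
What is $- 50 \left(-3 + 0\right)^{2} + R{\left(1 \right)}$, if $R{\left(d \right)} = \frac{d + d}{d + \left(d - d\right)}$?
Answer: $-448$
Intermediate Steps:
$R{\left(d \right)} = 2$ ($R{\left(d \right)} = \frac{2 d}{d + 0} = \frac{2 d}{d} = 2$)
$- 50 \left(-3 + 0\right)^{2} + R{\left(1 \right)} = - 50 \left(-3 + 0\right)^{2} + 2 = - 50 \left(-3\right)^{2} + 2 = \left(-50\right) 9 + 2 = -450 + 2 = -448$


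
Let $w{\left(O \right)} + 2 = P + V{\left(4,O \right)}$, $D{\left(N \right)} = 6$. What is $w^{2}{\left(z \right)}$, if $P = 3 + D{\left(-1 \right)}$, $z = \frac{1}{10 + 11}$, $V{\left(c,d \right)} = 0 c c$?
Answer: $49$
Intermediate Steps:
$V{\left(c,d \right)} = 0$ ($V{\left(c,d \right)} = 0 c = 0$)
$z = \frac{1}{21} \approx 0.047619$
$P = 9$ ($P = 3 + 6 = 9$)
$w{\left(O \right)} = 7$ ($w{\left(O \right)} = -2 + \left(9 + 0\right) = -2 + 9 = 7$)
$w^{2}{\left(z \right)} = 7^{2} = 49$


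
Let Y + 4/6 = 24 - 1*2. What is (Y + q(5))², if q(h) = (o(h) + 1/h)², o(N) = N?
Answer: 13162384/5625 ≈ 2340.0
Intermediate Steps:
q(h) = (h + 1/h)²
Y = 64/3 (Y = -⅔ + (24 - 1*2) = -⅔ + (24 - 2) = -⅔ + 22 = 64/3 ≈ 21.333)
(Y + q(5))² = (64/3 + (1 + 5²)²/5²)² = (64/3 + (1 + 25)²/25)² = (64/3 + (1/25)*26²)² = (64/3 + (1/25)*676)² = (64/3 + 676/25)² = (3628/75)² = 13162384/5625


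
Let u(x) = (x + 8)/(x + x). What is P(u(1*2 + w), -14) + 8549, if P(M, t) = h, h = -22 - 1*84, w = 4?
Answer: 8443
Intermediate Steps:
u(x) = (8 + x)/(2*x) (u(x) = (8 + x)/((2*x)) = (8 + x)*(1/(2*x)) = (8 + x)/(2*x))
h = -106 (h = -22 - 84 = -106)
P(M, t) = -106
P(u(1*2 + w), -14) + 8549 = -106 + 8549 = 8443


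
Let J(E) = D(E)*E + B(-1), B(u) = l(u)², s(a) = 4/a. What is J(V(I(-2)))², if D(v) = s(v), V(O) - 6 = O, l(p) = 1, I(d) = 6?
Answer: 25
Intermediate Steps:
V(O) = 6 + O
B(u) = 1 (B(u) = 1² = 1)
D(v) = 4/v
J(E) = 5 (J(E) = (4/E)*E + 1 = 4 + 1 = 5)
J(V(I(-2)))² = 5² = 25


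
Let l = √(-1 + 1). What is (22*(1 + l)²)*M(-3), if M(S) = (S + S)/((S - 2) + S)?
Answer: 33/2 ≈ 16.500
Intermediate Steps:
l = 0 (l = √0 = 0)
M(S) = 2*S/(-2 + 2*S) (M(S) = (2*S)/((-2 + S) + S) = (2*S)/(-2 + 2*S) = 2*S/(-2 + 2*S))
(22*(1 + l)²)*M(-3) = (22*(1 + 0)²)*(-3/(-1 - 3)) = (22*1²)*(-3/(-4)) = (22*1)*(-3*(-¼)) = 22*(¾) = 33/2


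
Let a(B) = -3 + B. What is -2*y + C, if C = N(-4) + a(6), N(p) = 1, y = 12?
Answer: -20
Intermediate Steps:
C = 4 (C = 1 + (-3 + 6) = 1 + 3 = 4)
-2*y + C = -2*12 + 4 = -24 + 4 = -20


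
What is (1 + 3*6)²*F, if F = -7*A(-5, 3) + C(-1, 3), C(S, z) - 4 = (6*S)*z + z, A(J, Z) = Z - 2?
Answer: -6498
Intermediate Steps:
A(J, Z) = -2 + Z
C(S, z) = 4 + z + 6*S*z (C(S, z) = 4 + ((6*S)*z + z) = 4 + (6*S*z + z) = 4 + (z + 6*S*z) = 4 + z + 6*S*z)
F = -18 (F = -7*(-2 + 3) + (4 + 3 + 6*(-1)*3) = -7*1 + (4 + 3 - 18) = -7 - 11 = -18)
(1 + 3*6)²*F = (1 + 3*6)²*(-18) = (1 + 18)²*(-18) = 19²*(-18) = 361*(-18) = -6498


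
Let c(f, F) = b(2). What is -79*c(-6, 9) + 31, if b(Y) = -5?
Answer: 426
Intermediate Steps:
c(f, F) = -5
-79*c(-6, 9) + 31 = -79*(-5) + 31 = 395 + 31 = 426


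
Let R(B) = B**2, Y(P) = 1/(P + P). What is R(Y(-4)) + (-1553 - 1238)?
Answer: -178623/64 ≈ -2791.0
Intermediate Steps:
Y(P) = 1/(2*P)
R(Y(-4)) + (-1553 - 1238) = ((1/2)/(-4))**2 + (-1553 - 1238) = ((1/2)*(-1/4))**2 - 2791 = (-1/8)**2 - 2791 = 1/64 - 2791 = -178623/64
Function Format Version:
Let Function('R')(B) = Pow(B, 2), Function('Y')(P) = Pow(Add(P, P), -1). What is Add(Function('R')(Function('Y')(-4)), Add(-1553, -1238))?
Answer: Rational(-178623, 64) ≈ -2791.0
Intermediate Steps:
Function('Y')(P) = Mul(Rational(1, 2), Pow(P, -1)) (Function('Y')(P) = Pow(Mul(2, P), -1) = Mul(Rational(1, 2), Pow(P, -1)))
Add(Function('R')(Function('Y')(-4)), Add(-1553, -1238)) = Add(Pow(Mul(Rational(1, 2), Pow(-4, -1)), 2), Add(-1553, -1238)) = Add(Pow(Mul(Rational(1, 2), Rational(-1, 4)), 2), -2791) = Add(Pow(Rational(-1, 8), 2), -2791) = Add(Rational(1, 64), -2791) = Rational(-178623, 64)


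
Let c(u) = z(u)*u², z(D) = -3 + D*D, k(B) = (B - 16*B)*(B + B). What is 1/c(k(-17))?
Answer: 1/5650363301703300 ≈ 1.7698e-16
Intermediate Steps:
k(B) = -30*B² (k(B) = (-15*B)*(2*B) = -30*B²)
z(D) = -3 + D²
c(u) = u²*(-3 + u²) (c(u) = (-3 + u²)*u² = u²*(-3 + u²))
1/c(k(-17)) = 1/((-30*(-17)²)²*(-3 + (-30*(-17)²)²)) = 1/((-30*289)²*(-3 + (-30*289)²)) = 1/((-8670)²*(-3 + (-8670)²)) = 1/(75168900*(-3 + 75168900)) = 1/(75168900*75168897) = 1/5650363301703300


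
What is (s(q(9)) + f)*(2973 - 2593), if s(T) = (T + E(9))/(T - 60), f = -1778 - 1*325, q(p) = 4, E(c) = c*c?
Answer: -11196035/14 ≈ -7.9972e+5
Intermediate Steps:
E(c) = c**2
f = -2103 (f = -1778 - 325 = -2103)
s(T) = (81 + T)/(-60 + T) (s(T) = (T + 9**2)/(T - 60) = (T + 81)/(-60 + T) = (81 + T)/(-60 + T))
(s(q(9)) + f)*(2973 - 2593) = ((81 + 4)/(-60 + 4) - 2103)*(2973 - 2593) = (85/(-56) - 2103)*380 = (-1/56*85 - 2103)*380 = (-85/56 - 2103)*380 = -117853/56*380 = -11196035/14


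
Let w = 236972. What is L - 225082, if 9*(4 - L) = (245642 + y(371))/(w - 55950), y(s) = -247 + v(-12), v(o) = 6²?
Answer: -366696872875/1629198 ≈ -2.2508e+5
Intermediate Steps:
v(o) = 36
y(s) = -211 (y(s) = -247 + 36 = -211)
L = 6271361/1629198 (L = 4 - (245642 - 211)/(9*(236972 - 55950)) = 4 - 245431/(9*181022) = 4 - ⅑*245431/181022 = 4 - 245431/1629198 = 6271361/1629198 ≈ 3.8494)
L - 225082 = 6271361/1629198 - 225082 = -366696872875/1629198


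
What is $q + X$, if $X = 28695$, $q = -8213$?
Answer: $20482$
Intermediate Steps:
$q + X = -8213 + 28695 = 20482$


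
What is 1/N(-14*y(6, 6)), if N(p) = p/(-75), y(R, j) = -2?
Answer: -75/28 ≈ -2.6786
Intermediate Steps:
N(p) = -p/75 (N(p) = p*(-1/75) = -p/75)
1/N(-14*y(6, 6)) = 1/(-(-14)*(-2)/75) = 1/(-1/75*28) = 1/(-28/75) = -75/28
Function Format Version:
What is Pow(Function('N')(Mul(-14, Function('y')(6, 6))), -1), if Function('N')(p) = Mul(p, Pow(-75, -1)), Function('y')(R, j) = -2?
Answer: Rational(-75, 28) ≈ -2.6786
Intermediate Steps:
Function('N')(p) = Mul(Rational(-1, 75), p) (Function('N')(p) = Mul(p, Rational(-1, 75)) = Mul(Rational(-1, 75), p))
Pow(Function('N')(Mul(-14, Function('y')(6, 6))), -1) = Pow(Mul(Rational(-1, 75), Mul(-14, -2)), -1) = Pow(Mul(Rational(-1, 75), 28), -1) = Pow(Rational(-28, 75), -1) = Rational(-75, 28)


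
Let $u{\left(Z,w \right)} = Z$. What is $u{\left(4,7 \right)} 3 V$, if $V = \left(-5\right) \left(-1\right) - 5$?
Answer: $0$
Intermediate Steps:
$V = 0$ ($V = 5 - 5 = 0$)
$u{\left(4,7 \right)} 3 V = 4 \cdot 3 \cdot 0 = 12 \cdot 0 = 0$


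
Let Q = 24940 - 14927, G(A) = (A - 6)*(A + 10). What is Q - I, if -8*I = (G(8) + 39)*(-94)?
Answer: 36527/4 ≈ 9131.8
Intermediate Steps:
G(A) = (-6 + A)*(10 + A)
Q = 10013
I = 3525/4 (I = -((-60 + 8² + 4*8) + 39)*(-94)/8 = -((-60 + 64 + 32) + 39)*(-94)/8 = -(36 + 39)*(-94)/8 = -75*(-94)/8 = -⅛*(-7050) = 3525/4 ≈ 881.25)
Q - I = 10013 - 1*3525/4 = 10013 - 3525/4 = 36527/4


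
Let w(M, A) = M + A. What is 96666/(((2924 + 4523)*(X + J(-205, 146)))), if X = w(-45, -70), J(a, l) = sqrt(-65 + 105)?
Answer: -741106/6545913 - 64444*sqrt(10)/32729565 ≈ -0.11944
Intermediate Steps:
J(a, l) = 2*sqrt(10) (J(a, l) = sqrt(40) = 2*sqrt(10))
w(M, A) = A + M
X = -115 (X = -70 - 45 = -115)
96666/(((2924 + 4523)*(X + J(-205, 146)))) = 96666/(((2924 + 4523)*(-115 + 2*sqrt(10)))) = 96666/((7447*(-115 + 2*sqrt(10)))) = 96666/(-856405 + 14894*sqrt(10))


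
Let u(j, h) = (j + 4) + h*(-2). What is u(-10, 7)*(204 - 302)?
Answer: 1960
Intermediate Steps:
u(j, h) = 4 + j - 2*h (u(j, h) = (4 + j) - 2*h = 4 + j - 2*h)
u(-10, 7)*(204 - 302) = (4 - 10 - 2*7)*(204 - 302) = (4 - 10 - 14)*(-98) = -20*(-98) = 1960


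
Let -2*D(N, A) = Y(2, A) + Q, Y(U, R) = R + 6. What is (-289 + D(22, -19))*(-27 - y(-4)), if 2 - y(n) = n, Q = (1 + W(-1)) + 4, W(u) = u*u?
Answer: 18843/2 ≈ 9421.5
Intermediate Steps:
W(u) = u²
Q = 6 (Q = (1 + (-1)²) + 4 = (1 + 1) + 4 = 2 + 4 = 6)
y(n) = 2 - n
Y(U, R) = 6 + R
D(N, A) = -6 - A/2 (D(N, A) = -((6 + A) + 6)/2 = -(12 + A)/2 = -6 - A/2)
(-289 + D(22, -19))*(-27 - y(-4)) = (-289 + (-6 - ½*(-19)))*(-27 - (2 - 1*(-4))) = (-289 + (-6 + 19/2))*(-27 - (2 + 4)) = (-289 + 7/2)*(-27 - 1*6) = -571*(-27 - 6)/2 = -571/2*(-33) = 18843/2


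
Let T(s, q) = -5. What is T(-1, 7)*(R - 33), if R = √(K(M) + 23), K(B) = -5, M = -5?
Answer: 165 - 15*√2 ≈ 143.79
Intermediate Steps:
R = 3*√2 (R = √(-5 + 23) = √18 = 3*√2 ≈ 4.2426)
T(-1, 7)*(R - 33) = -5*(3*√2 - 33) = -5*(-33 + 3*√2) = 165 - 15*√2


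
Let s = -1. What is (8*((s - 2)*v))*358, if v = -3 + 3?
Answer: 0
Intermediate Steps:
v = 0
(8*((s - 2)*v))*358 = (8*((-1 - 2)*0))*358 = (8*(-3*0))*358 = (8*0)*358 = 0*358 = 0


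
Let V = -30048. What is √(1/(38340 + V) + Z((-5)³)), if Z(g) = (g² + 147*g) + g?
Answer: I*√49419281427/4146 ≈ 53.619*I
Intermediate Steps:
Z(g) = g² + 148*g
√(1/(38340 + V) + Z((-5)³)) = √(1/(38340 - 30048) + (-5)³*(148 + (-5)³)) = √(1/8292 - 125*(148 - 125)) = √(1/8292 - 125*23) = √(1/8292 - 2875) = √(-23839499/8292) = I*√49419281427/4146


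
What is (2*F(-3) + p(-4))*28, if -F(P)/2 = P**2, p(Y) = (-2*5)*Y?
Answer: 112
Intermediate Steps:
p(Y) = -10*Y
F(P) = -2*P**2
(2*F(-3) + p(-4))*28 = (2*(-2*(-3)**2) - 10*(-4))*28 = (2*(-2*9) + 40)*28 = (2*(-18) + 40)*28 = (-36 + 40)*28 = 4*28 = 112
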